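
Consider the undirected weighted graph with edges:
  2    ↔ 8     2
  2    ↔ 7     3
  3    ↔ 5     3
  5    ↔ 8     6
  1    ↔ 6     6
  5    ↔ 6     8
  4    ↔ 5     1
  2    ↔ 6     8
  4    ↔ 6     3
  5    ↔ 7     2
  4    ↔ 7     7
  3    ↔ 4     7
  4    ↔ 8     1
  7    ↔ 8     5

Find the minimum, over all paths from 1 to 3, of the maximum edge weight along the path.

Some routes from 1 to 3:
1 → 6 → 4 → 8 → 2 → 7 → 5 → 3: max(6, 3, 1, 2, 3, 2, 3) = 6
1 → 6 → 4 → 8 → 7 → 5 → 3: max(6, 3, 1, 5, 2, 3) = 6
1 → 6 → 4 → 3: max(6, 3, 7) = 7
1 → 6 → 4 → 5 → 3: max(6, 3, 1, 3) = 6
1 → 6 → 4 → 8 → 5 → 3: max(6, 3, 1, 6, 3) = 6
Smallest bottleneck: 6.

6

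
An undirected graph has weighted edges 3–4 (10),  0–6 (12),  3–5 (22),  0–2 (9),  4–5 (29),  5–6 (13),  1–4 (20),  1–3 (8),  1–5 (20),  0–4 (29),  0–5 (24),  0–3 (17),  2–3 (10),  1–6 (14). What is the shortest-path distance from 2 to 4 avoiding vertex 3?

A few of the 2→4 routes:
2-0-5-4: 9 + 24 + 29 = 62
2-0-6-5-4: 9 + 12 + 13 + 29 = 63
2-0-6-1-4: 9 + 12 + 14 + 20 = 55
2-0-4: 9 + 29 = 38
Best route has total 38.

38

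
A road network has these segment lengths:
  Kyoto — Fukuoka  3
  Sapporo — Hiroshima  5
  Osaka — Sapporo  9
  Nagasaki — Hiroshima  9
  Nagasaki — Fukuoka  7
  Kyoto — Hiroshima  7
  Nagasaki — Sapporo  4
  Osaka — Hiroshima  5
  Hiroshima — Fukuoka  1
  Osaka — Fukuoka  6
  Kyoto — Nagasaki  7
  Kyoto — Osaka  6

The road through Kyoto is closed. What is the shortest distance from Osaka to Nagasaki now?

13

Some routes from Osaka to Nagasaki avoiding Kyoto:
Osaka → Fukuoka → Nagasaki: 6 + 7 = 13
Osaka → Sapporo → Nagasaki: 9 + 4 = 13
Osaka → Hiroshima → Nagasaki: 5 + 9 = 14
Osaka → Hiroshima → Fukuoka → Nagasaki: 5 + 1 + 7 = 13
Best route has total 13.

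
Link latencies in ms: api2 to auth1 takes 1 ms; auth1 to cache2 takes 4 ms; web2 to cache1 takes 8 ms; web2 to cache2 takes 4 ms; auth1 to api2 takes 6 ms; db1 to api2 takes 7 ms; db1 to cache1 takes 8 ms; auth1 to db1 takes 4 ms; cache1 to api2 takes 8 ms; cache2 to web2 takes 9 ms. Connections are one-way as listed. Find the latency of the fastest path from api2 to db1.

5

Candidate routes:
api2-auth1-db1: 1 + 4 = 5
Best route has total 5 ms.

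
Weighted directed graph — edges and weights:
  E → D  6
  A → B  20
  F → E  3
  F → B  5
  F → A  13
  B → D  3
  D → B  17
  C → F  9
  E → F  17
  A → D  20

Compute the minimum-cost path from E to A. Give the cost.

Paths from E to A:
E→F→A: 17 + 13 = 30
Best route has total 30.

30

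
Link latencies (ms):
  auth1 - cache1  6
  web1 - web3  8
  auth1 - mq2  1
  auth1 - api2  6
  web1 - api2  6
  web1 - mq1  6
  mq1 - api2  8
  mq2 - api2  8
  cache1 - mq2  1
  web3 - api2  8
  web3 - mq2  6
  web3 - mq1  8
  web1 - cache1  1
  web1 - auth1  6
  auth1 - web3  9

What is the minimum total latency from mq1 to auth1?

Checking several routes:
mq1→web1→auth1: 6 + 6 = 12
mq1→api2→auth1: 8 + 6 = 14
mq1→web1→cache1→mq2→auth1: 6 + 1 + 1 + 1 = 9
mq1→web1→cache1→auth1: 6 + 1 + 6 = 13
Shortest: 9 ms.

9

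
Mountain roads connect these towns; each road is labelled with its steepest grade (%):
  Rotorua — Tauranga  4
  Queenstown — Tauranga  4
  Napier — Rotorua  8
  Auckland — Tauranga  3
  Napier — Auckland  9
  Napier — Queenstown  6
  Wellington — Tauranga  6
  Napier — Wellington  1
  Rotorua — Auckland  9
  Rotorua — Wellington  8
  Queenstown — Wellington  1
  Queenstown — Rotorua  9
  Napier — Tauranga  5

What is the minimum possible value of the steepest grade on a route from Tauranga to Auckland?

3

Comparing a few candidate routes:
Tauranga - Napier - Queenstown - Wellington - Rotorua - Auckland: max(5, 6, 1, 8, 9) = 9
Tauranga - Napier - Queenstown - Rotorua - Auckland: max(5, 6, 9, 9) = 9
Tauranga - Napier - Rotorua - Auckland: max(5, 8, 9) = 9
Tauranga - Napier - Auckland: max(5, 9) = 9
Tauranga - Auckland: max(3) = 3
Smallest bottleneck: 3%.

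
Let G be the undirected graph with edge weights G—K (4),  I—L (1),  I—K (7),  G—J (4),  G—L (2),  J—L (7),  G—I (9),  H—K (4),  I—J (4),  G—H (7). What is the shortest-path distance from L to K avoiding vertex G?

8

Candidate routes:
L -> J -> I -> K: 7 + 4 + 7 = 18
L -> I -> K: 1 + 7 = 8
The minimum is 8.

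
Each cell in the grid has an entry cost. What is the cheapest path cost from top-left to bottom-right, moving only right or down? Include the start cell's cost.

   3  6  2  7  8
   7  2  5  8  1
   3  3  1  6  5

Best path: r0c0 → r0c1 → r1c1 → r2c1 → r2c2 → r2c3 → r2c4
Cost: 3 + 6 + 2 + 3 + 1 + 6 + 5 = 26
(Top row then right column would cost 32.)

26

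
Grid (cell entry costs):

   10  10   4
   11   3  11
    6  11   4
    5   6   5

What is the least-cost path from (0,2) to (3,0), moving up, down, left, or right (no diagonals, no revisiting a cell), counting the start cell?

35

Cheapest: [0,2] → [1,2] → [2,2] → [3,2] → [3,1] → [3,0]
  4 + 11 + 4 + 5 + 6 + 5 = 35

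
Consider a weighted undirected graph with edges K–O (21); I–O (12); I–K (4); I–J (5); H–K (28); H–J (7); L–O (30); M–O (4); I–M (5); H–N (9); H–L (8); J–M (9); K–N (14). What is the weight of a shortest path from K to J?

Comparing a few candidate routes:
K - I - J: 4 + 5 = 9
K - I - O - M - J: 4 + 12 + 4 + 9 = 29
K - I - M - J: 4 + 5 + 9 = 18
K - N - H - J: 14 + 9 + 7 = 30
Best route has total 9.

9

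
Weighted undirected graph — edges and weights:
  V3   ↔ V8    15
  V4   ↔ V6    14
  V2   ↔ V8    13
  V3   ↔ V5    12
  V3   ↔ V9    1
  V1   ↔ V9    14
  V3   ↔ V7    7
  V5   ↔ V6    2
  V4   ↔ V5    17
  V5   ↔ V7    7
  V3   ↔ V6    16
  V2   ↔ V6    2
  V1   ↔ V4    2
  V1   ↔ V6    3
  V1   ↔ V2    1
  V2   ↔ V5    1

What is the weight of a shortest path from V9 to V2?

Comparing a few candidate routes:
V9 → V1 → V2: 14 + 1 = 15
V9 → V3 → V5 → V2: 1 + 12 + 1 = 14
V9 → V1 → V6 → V2: 14 + 3 + 2 = 19
V9 → V3 → V5 → V6 → V2: 1 + 12 + 2 + 2 = 17
V9 → V3 → V7 → V5 → V2: 1 + 7 + 7 + 1 = 16
Shortest: 14.

14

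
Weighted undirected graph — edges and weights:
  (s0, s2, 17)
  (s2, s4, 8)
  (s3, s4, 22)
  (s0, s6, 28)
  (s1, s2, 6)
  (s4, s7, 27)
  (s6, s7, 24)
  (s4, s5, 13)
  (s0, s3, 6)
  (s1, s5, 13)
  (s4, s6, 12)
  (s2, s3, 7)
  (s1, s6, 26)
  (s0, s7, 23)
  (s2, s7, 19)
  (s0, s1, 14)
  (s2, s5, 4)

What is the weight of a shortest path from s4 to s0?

21

A few of the s4→s0 routes:
s4→s3→s0: 22 + 6 = 28
s4→s2→s3→s0: 8 + 7 + 6 = 21
s4→s2→s0: 8 + 17 = 25
Best route has total 21.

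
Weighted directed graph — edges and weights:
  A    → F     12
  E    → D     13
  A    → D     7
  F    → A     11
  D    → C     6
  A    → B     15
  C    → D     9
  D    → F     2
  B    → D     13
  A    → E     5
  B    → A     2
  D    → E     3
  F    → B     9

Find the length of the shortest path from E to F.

15

Routes from E to F:
E - D - F: 13 + 2 = 15
Best route has total 15.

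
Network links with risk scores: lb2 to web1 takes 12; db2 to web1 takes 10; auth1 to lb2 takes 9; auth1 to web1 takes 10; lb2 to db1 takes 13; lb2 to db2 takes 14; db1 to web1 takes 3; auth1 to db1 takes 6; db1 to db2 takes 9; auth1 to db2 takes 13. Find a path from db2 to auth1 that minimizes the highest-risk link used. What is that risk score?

9

A few of the db2→auth1 routes:
db2→web1→db1→auth1: max(10, 3, 6) = 10
db2→db1→web1→auth1: max(9, 3, 10) = 10
db2→web1→auth1: max(10, 10) = 10
db2→db1→auth1: max(9, 6) = 9
db2→db1→web1→lb2→auth1: max(9, 3, 12, 9) = 12
Smallest bottleneck: 9.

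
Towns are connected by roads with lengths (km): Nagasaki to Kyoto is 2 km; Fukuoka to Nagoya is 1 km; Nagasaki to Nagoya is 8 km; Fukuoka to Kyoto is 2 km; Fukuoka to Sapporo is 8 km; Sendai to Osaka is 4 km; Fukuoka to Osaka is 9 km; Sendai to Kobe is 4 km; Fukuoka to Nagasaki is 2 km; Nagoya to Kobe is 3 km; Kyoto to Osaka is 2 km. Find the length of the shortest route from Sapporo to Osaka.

Checking several routes:
Sapporo→Fukuoka→Kyoto→Osaka: 8 + 2 + 2 = 12
Sapporo→Fukuoka→Nagasaki→Nagoya→Kobe→Sendai→Osaka: 8 + 2 + 8 + 3 + 4 + 4 = 29
Sapporo→Fukuoka→Osaka: 8 + 9 = 17
Sapporo→Fukuoka→Nagasaki→Kyoto→Osaka: 8 + 2 + 2 + 2 = 14
Sapporo→Fukuoka→Nagoya→Kobe→Sendai→Osaka: 8 + 1 + 3 + 4 + 4 = 20
Sapporo→Fukuoka→Nagoya→Nagasaki→Kyoto→Osaka: 8 + 1 + 8 + 2 + 2 = 21
Best route has total 12 km.

12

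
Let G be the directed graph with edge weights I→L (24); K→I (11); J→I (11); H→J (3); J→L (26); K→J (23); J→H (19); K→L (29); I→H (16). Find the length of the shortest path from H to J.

Routes from H to J:
H→J: 3
The minimum is 3.

3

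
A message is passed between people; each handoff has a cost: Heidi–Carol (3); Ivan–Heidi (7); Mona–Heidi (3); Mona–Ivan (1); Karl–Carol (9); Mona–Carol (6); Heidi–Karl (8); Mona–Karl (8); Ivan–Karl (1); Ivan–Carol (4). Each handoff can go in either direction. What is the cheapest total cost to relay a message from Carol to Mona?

5

Some routes from Carol to Mona:
Carol → Mona: 6
Carol → Ivan → Mona: 4 + 1 = 5
Carol → Heidi → Mona: 3 + 3 = 6
Carol → Heidi → Ivan → Mona: 3 + 7 + 1 = 11
Shortest: 5.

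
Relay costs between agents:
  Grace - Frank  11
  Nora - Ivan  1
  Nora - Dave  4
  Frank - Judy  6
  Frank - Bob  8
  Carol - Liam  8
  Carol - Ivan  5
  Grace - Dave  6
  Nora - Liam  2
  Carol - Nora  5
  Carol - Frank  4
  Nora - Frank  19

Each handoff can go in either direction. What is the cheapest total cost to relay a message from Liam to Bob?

19

Some routes from Liam to Bob:
Liam-Nora-Ivan-Carol-Frank-Bob: 2 + 1 + 5 + 4 + 8 = 20
Liam-Nora-Dave-Grace-Frank-Bob: 2 + 4 + 6 + 11 + 8 = 31
Liam-Nora-Frank-Bob: 2 + 19 + 8 = 29
Liam-Nora-Carol-Frank-Bob: 2 + 5 + 4 + 8 = 19
Liam-Carol-Nora-Frank-Bob: 8 + 5 + 19 + 8 = 40
Liam-Carol-Frank-Bob: 8 + 4 + 8 = 20
Shortest: 19.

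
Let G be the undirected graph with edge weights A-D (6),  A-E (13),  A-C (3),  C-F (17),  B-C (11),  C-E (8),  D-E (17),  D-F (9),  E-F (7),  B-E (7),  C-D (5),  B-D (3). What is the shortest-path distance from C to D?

Some routes from C to D:
C-D: 5
C-B-D: 11 + 3 = 14
C-E-F-D: 8 + 7 + 9 = 24
C-A-D: 3 + 6 = 9
C-E-B-D: 8 + 7 + 3 = 18
C-E-D: 8 + 17 = 25
Best route has total 5.

5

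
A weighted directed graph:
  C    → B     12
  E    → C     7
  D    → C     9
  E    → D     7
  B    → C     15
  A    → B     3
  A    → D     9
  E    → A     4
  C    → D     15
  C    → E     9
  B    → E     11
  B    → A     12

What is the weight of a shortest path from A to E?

Routes from A to E:
A-B-E: 3 + 11 = 14
A-D-C-B-E: 9 + 9 + 12 + 11 = 41
A-D-C-E: 9 + 9 + 9 = 27
A-B-C-E: 3 + 15 + 9 = 27
Shortest: 14.

14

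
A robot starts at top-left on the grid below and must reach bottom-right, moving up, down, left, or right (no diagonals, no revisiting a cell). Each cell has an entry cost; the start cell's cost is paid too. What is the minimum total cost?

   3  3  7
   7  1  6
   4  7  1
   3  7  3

17

Cheapest: r0c0→r0c1→r1c1→r1c2→r2c2→r3c2
  3 + 3 + 1 + 6 + 1 + 3 = 17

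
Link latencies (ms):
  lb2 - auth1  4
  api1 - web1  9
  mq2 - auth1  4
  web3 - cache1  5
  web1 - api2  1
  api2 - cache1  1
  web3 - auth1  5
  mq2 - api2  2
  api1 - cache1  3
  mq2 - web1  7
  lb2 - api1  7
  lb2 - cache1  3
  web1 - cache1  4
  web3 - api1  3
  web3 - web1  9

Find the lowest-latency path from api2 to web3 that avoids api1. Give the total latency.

Checking several routes:
api2-cache1-web1-web3: 1 + 4 + 9 = 14
api2-cache1-lb2-auth1-web3: 1 + 3 + 4 + 5 = 13
api2-cache1-web3: 1 + 5 = 6
api2-web1-cache1-web3: 1 + 4 + 5 = 10
api2-mq2-auth1-web3: 2 + 4 + 5 = 11
api2-web1-web3: 1 + 9 = 10
Best route has total 6 ms.

6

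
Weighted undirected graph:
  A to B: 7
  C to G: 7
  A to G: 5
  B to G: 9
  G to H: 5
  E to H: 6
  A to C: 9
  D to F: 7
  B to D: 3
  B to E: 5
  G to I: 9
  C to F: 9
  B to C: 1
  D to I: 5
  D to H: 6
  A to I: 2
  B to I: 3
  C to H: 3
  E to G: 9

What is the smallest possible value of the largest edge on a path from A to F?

Some routes from A to F:
A-B-E-H-D-F: max(7, 5, 6, 6, 7) = 7
A-B-I-D-F: max(7, 3, 5, 7) = 7
A-B-C-H-D-F: max(7, 1, 3, 6, 7) = 7
A-I-B-E-H-D-F: max(2, 3, 5, 6, 6, 7) = 7
A-B-D-F: max(7, 3, 7) = 7
A-B-C-G-H-D-F: max(7, 1, 7, 5, 6, 7) = 7
Smallest bottleneck: 7.

7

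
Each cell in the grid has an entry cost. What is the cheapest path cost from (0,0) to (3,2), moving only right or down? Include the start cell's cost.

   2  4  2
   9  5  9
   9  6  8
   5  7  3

27

Path [0,0]→[0,1]→[1,1]→[2,1]→[3,1]→[3,2]: 2 + 4 + 5 + 6 + 7 + 3 = 27.
(Top row then right column would cost 28.)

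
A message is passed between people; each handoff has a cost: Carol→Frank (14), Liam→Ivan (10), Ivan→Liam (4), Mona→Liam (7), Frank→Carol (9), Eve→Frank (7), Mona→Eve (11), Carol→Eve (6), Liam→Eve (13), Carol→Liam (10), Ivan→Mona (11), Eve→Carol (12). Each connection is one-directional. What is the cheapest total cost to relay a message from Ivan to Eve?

17

Candidate routes:
Ivan - Liam - Eve: 4 + 13 = 17
Ivan - Mona - Liam - Eve: 11 + 7 + 13 = 31
Ivan - Mona - Eve: 11 + 11 = 22
Best route has total 17.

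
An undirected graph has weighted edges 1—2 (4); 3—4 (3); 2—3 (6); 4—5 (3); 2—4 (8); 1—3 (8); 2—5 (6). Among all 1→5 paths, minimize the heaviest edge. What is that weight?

Checking several routes:
1-3-4-5: max(8, 3, 3) = 8
1-2-5: max(4, 6) = 6
1-3-2-4-5: max(8, 6, 8, 3) = 8
1-2-3-4-5: max(4, 6, 3, 3) = 6
1-3-2-5: max(8, 6, 6) = 8
1-3-4-2-5: max(8, 3, 8, 6) = 8
The minimum achievable maximum is 6.

6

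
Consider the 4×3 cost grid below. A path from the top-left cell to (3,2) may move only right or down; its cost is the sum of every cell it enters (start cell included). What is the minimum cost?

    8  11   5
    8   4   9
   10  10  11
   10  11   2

42

One optimal route is r0c0→r1c0→r1c1→r1c2→r2c2→r3c2.
Its cost is 8 + 8 + 4 + 9 + 11 + 2 = 42.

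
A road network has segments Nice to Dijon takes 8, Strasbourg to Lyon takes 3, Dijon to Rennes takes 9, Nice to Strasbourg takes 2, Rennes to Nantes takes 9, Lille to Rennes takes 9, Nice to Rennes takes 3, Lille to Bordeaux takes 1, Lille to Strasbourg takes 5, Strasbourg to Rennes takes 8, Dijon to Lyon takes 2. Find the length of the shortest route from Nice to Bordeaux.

8

Some routes from Nice to Bordeaux:
Nice-Strasbourg-Lille-Bordeaux: 2 + 5 + 1 = 8
Nice-Rennes-Strasbourg-Lille-Bordeaux: 3 + 8 + 5 + 1 = 17
Nice-Rennes-Lille-Bordeaux: 3 + 9 + 1 = 13
The minimum is 8.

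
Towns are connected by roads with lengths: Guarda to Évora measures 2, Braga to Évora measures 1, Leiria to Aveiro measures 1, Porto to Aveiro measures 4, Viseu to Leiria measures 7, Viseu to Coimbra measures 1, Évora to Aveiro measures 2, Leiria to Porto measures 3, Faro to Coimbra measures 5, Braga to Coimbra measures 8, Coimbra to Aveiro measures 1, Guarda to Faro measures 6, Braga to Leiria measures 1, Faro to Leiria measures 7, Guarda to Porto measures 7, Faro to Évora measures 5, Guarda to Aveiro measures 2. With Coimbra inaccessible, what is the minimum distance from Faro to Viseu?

14

Checking several routes:
Faro-Évora-Aveiro-Leiria-Viseu: 5 + 2 + 1 + 7 = 15
Faro-Évora-Braga-Leiria-Viseu: 5 + 1 + 1 + 7 = 14
Faro-Leiria-Viseu: 7 + 7 = 14
Shortest: 14.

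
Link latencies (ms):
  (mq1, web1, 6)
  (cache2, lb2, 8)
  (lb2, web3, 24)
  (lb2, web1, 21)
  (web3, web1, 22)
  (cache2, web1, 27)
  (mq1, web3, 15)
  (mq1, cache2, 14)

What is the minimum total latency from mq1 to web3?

Comparing a few candidate routes:
mq1-web1-web3: 6 + 22 = 28
mq1-web3: 15
mq1-cache2-lb2-web3: 14 + 8 + 24 = 46
Best route has total 15 ms.

15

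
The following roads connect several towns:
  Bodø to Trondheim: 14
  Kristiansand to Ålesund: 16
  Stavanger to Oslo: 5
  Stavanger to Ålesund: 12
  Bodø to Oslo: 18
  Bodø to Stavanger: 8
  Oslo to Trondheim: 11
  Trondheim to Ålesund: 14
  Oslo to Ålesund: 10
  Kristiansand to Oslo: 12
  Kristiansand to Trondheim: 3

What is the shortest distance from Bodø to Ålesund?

20

Some routes from Bodø to Ålesund:
Bodø-Trondheim-Ålesund: 14 + 14 = 28
Bodø-Oslo-Stavanger-Ålesund: 18 + 5 + 12 = 35
Bodø-Stavanger-Ålesund: 8 + 12 = 20
Bodø-Oslo-Ålesund: 18 + 10 = 28
Bodø-Stavanger-Oslo-Ålesund: 8 + 5 + 10 = 23
Bodø-Trondheim-Kristiansand-Ålesund: 14 + 3 + 16 = 33
The minimum is 20.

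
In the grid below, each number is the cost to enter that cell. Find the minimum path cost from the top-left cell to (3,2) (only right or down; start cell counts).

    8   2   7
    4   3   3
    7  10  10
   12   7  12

38

Path (0,0)→(0,1)→(1,1)→(1,2)→(2,2)→(3,2): 8 + 2 + 3 + 3 + 10 + 12 = 38.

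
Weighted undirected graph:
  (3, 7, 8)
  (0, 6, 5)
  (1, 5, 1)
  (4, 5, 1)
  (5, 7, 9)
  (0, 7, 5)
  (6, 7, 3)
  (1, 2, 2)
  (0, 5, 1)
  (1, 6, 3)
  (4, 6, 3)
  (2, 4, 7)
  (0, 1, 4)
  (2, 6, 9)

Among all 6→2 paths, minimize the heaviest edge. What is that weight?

3

Checking several routes:
6 - 4 - 5 - 1 - 2: max(3, 1, 1, 2) = 3
6 - 1 - 2: max(3, 2) = 3
6 - 0 - 1 - 2: max(5, 4, 2) = 5
6 - 4 - 5 - 0 - 1 - 2: max(3, 1, 1, 4, 2) = 4
Smallest bottleneck: 3.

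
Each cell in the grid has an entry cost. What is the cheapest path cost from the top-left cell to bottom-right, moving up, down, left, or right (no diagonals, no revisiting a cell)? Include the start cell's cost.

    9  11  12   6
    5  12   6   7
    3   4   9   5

35

Best path: r0c0→r1c0→r2c0→r2c1→r2c2→r2c3
Cost: 9 + 5 + 3 + 4 + 9 + 5 = 35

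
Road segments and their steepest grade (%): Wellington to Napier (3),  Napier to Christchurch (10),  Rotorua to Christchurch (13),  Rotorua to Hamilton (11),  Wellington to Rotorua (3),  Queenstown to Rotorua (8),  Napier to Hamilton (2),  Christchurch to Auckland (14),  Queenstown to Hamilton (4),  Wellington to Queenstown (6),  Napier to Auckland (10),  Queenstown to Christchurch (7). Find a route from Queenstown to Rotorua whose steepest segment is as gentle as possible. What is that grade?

Comparing a few candidate routes:
Queenstown - Hamilton - Napier - Wellington - Rotorua: max(4, 2, 3, 3) = 4
Queenstown - Wellington - Rotorua: max(6, 3) = 6
Queenstown - Christchurch - Napier - Wellington - Rotorua: max(7, 10, 3, 3) = 10
Queenstown - Rotorua: max(8) = 8
Smallest bottleneck: 4%.

4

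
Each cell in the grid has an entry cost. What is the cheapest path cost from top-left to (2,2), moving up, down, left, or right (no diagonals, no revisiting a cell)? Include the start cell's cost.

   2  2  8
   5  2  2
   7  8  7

Best path: r0c0 → r0c1 → r1c1 → r1c2 → r2c2
Cost: 2 + 2 + 2 + 2 + 7 = 15

15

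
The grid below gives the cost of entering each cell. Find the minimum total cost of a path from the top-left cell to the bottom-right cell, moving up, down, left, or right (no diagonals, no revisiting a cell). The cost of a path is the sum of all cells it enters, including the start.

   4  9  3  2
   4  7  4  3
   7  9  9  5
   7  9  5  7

33

Take [0,0]→[0,1]→[0,2]→[0,3]→[1,3]→[2,3]→[3,3] for a total of 4 + 9 + 3 + 2 + 3 + 5 + 7 = 33.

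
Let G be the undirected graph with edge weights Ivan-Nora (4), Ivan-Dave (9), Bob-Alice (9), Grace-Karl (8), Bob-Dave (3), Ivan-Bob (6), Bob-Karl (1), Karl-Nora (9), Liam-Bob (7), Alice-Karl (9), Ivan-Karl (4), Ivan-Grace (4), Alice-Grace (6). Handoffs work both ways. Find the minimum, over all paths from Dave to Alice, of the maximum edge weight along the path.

Comparing a few candidate routes:
Dave → Bob → Karl → Ivan → Grace → Alice: max(3, 1, 4, 4, 6) = 6
Dave → Bob → Ivan → Karl → Grace → Alice: max(3, 6, 4, 8, 6) = 8
Dave → Bob → Ivan → Grace → Alice: max(3, 6, 4, 6) = 6
Dave → Bob → Karl → Grace → Alice: max(3, 1, 8, 6) = 8
Smallest bottleneck: 6.

6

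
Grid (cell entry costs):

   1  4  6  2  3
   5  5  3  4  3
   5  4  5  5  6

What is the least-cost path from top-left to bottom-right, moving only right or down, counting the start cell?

Path [0,0] → [0,1] → [0,2] → [0,3] → [0,4] → [1,4] → [2,4]: 1 + 4 + 6 + 2 + 3 + 3 + 6 = 25.

25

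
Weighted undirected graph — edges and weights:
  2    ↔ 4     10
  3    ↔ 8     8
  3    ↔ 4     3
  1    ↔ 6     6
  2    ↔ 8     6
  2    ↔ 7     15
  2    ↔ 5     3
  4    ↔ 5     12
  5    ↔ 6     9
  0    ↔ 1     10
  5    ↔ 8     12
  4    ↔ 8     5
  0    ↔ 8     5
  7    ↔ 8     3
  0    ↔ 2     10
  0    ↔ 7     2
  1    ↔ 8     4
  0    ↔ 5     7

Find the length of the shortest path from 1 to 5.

13

Some routes from 1 to 5:
1 → 8 → 2 → 5: 4 + 6 + 3 = 13
1 → 8 → 5: 4 + 12 = 16
1 → 6 → 5: 6 + 9 = 15
1 → 8 → 7 → 0 → 5: 4 + 3 + 2 + 7 = 16
The minimum is 13.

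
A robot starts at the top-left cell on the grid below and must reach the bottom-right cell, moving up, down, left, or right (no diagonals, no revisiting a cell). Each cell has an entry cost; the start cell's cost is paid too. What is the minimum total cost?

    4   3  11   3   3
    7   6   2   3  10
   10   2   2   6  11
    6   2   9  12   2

36

One optimal route is [0,0]→[0,1]→[1,1]→[1,2]→[2,2]→[2,3]→[2,4]→[3,4].
Its cost is 4 + 3 + 6 + 2 + 2 + 6 + 11 + 2 = 36.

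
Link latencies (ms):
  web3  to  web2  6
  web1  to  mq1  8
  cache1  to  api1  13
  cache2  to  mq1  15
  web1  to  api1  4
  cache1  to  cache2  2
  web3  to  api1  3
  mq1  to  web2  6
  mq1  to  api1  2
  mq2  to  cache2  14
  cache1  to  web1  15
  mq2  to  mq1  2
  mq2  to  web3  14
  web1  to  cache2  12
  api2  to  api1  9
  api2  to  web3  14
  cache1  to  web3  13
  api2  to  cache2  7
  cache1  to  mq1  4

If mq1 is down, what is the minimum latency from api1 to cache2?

15

Comparing a few candidate routes:
api1 - cache1 - cache2: 13 + 2 = 15
api1 - api2 - cache2: 9 + 7 = 16
api1 - web1 - cache2: 4 + 12 = 16
Shortest: 15 ms.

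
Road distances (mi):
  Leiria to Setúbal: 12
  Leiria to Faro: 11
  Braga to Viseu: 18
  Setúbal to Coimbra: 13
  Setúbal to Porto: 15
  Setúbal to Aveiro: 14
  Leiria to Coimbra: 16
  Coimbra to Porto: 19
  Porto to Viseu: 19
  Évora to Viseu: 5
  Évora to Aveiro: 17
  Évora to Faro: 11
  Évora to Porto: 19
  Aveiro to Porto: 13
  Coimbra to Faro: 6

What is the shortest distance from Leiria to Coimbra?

Comparing a few candidate routes:
Leiria - Setúbal - Aveiro - Évora - Faro - Coimbra: 12 + 14 + 17 + 11 + 6 = 60
Leiria - Coimbra: 16
Leiria - Setúbal - Coimbra: 12 + 13 = 25
Leiria - Setúbal - Aveiro - Porto - Coimbra: 12 + 14 + 13 + 19 = 58
Leiria - Faro - Coimbra: 11 + 6 = 17
Leiria - Setúbal - Porto - Coimbra: 12 + 15 + 19 = 46
Shortest: 16 mi.

16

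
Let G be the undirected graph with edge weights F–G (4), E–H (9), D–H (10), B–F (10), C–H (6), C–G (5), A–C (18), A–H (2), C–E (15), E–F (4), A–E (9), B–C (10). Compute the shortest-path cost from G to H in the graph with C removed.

Candidate routes:
G -> F -> E -> H: 4 + 4 + 9 = 17
G -> F -> E -> A -> H: 4 + 4 + 9 + 2 = 19
The minimum is 17.

17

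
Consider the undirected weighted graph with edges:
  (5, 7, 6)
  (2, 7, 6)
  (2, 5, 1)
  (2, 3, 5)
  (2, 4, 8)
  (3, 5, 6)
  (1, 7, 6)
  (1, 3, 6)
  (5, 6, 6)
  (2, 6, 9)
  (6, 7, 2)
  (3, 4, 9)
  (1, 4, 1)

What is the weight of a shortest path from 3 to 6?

12

Comparing a few candidate routes:
3-5-7-6: 6 + 6 + 2 = 14
3-5-6: 6 + 6 = 12
3-2-7-6: 5 + 6 + 2 = 13
3-2-5-6: 5 + 1 + 6 = 12
3-1-7-6: 6 + 6 + 2 = 14
The minimum is 12.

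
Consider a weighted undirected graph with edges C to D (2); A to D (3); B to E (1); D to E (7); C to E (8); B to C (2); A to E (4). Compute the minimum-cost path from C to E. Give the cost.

3

Paths from C to E:
C→D→E: 2 + 7 = 9
C→B→E: 2 + 1 = 3
C→D→A→E: 2 + 3 + 4 = 9
C→E: 8
The minimum is 3.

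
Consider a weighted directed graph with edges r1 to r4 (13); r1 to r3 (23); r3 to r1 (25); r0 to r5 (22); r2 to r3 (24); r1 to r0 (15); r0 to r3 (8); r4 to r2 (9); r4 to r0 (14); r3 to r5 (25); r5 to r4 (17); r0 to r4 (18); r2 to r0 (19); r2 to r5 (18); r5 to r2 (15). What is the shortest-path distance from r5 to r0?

31

Some routes from r5 to r0:
r5→r4→r0: 17 + 14 = 31
r5→r4→r2→r0: 17 + 9 + 19 = 45
r5→r2→r0: 15 + 19 = 34
The minimum is 31.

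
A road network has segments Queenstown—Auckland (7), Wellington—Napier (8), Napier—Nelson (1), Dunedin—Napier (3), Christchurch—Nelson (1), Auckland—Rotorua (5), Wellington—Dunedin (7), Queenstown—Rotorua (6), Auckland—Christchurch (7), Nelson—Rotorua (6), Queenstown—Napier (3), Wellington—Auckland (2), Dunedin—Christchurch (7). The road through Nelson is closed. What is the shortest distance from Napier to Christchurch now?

A few of the Napier→Christchurch routes:
Napier-Queenstown-Auckland-Christchurch: 3 + 7 + 7 = 17
Napier-Wellington-Auckland-Christchurch: 8 + 2 + 7 = 17
Napier-Dunedin-Christchurch: 3 + 7 = 10
Napier-Queenstown-Rotorua-Auckland-Christchurch: 3 + 6 + 5 + 7 = 21
Napier-Dunedin-Wellington-Auckland-Christchurch: 3 + 7 + 2 + 7 = 19
Best route has total 10 mi.

10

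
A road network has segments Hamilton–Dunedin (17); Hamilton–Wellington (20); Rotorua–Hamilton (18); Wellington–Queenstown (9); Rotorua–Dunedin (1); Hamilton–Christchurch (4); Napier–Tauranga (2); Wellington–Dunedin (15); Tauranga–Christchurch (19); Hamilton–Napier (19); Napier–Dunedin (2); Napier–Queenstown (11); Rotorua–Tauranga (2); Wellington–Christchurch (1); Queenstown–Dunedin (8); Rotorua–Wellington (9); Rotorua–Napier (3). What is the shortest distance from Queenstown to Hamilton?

Some routes from Queenstown to Hamilton:
Queenstown-Dunedin-Hamilton: 8 + 17 = 25
Queenstown-Wellington-Christchurch-Hamilton: 9 + 1 + 4 = 14
Queenstown-Dunedin-Rotorua-Wellington-Christchurch-Hamilton: 8 + 1 + 9 + 1 + 4 = 23
Shortest: 14.

14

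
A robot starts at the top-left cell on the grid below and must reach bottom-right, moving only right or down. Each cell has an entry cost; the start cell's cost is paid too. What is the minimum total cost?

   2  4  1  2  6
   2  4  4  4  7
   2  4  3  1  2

16

Take r0c0→r0c1→r0c2→r0c3→r1c3→r2c3→r2c4 for a total of 2 + 4 + 1 + 2 + 4 + 1 + 2 = 16.
(Top row then right column would cost 24.)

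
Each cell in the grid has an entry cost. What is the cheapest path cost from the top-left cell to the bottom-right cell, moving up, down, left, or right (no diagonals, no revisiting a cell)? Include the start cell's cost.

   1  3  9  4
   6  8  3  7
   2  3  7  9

28

Best path: (0,0) (1,0) (2,0) (2,1) (2,2) (2,3)
Cost: 1 + 6 + 2 + 3 + 7 + 9 = 28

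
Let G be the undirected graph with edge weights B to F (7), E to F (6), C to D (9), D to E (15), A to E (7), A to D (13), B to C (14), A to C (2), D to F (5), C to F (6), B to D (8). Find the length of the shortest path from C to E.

9

Checking several routes:
C-F-E: 6 + 6 = 12
C-A-E: 2 + 7 = 9
C-D-E: 9 + 15 = 24
C-D-F-E: 9 + 5 + 6 = 20
C-A-D-F-E: 2 + 13 + 5 + 6 = 26
Best route has total 9.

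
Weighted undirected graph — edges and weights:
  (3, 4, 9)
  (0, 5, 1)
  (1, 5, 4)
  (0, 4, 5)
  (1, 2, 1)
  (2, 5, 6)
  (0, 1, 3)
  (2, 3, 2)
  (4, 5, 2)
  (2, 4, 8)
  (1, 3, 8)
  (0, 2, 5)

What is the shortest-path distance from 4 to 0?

3

Some routes from 4 to 0:
4 -> 0: 5
4 -> 5 -> 1 -> 2 -> 0: 2 + 4 + 1 + 5 = 12
4 -> 5 -> 0: 2 + 1 = 3
4 -> 5 -> 2 -> 1 -> 0: 2 + 6 + 1 + 3 = 12
4 -> 5 -> 1 -> 0: 2 + 4 + 3 = 9
The minimum is 3.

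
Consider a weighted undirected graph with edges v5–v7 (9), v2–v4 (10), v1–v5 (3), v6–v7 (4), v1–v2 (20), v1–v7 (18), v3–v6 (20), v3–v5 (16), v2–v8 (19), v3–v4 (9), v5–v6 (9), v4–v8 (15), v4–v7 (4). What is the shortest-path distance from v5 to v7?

9

A few of the v5→v7 routes:
v5 -> v3 -> v4 -> v7: 16 + 9 + 4 = 29
v5 -> v7: 9
v5 -> v1 -> v7: 3 + 18 = 21
v5 -> v6 -> v7: 9 + 4 = 13
Best route has total 9.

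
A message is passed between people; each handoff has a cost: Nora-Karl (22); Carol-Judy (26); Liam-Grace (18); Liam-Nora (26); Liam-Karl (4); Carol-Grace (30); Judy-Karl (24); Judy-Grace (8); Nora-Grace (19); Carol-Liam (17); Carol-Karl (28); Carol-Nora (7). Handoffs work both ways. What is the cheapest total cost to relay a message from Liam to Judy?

26

Comparing a few candidate routes:
Liam-Carol-Judy: 17 + 26 = 43
Liam-Karl-Nora-Grace-Judy: 4 + 22 + 19 + 8 = 53
Liam-Nora-Grace-Judy: 26 + 19 + 8 = 53
Liam-Carol-Nora-Grace-Judy: 17 + 7 + 19 + 8 = 51
Liam-Karl-Judy: 4 + 24 = 28
Liam-Grace-Judy: 18 + 8 = 26
Shortest: 26.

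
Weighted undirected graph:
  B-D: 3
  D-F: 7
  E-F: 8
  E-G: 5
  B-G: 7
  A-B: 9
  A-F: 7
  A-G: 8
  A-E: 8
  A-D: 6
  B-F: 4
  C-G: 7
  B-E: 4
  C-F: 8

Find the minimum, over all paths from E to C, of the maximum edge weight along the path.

7

Comparing a few candidate routes:
E - B - D - A - F - C: max(4, 3, 6, 7, 8) = 8
E - B - G - C: max(4, 7, 7) = 7
E - G - C: max(5, 7) = 7
The minimum achievable maximum is 7.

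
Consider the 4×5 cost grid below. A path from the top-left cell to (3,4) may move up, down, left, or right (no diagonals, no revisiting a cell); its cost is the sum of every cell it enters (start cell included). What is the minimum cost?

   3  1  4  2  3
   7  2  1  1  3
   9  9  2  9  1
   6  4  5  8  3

15

Path (0,0)→(0,1)→(1,1)→(1,2)→(1,3)→(1,4)→(2,4)→(3,4): 3 + 1 + 2 + 1 + 1 + 3 + 1 + 3 = 15.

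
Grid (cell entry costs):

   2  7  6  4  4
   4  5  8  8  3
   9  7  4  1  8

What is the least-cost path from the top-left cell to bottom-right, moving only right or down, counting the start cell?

One optimal route is [0,0] [1,0] [1,1] [2,1] [2,2] [2,3] [2,4].
Its cost is 2 + 4 + 5 + 7 + 4 + 1 + 8 = 31.
For comparison, the top-then-right route costs 34.

31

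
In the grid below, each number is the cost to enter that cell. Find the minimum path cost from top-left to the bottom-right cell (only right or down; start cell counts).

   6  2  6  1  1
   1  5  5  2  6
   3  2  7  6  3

One optimal route is r0c0 r0c1 r0c2 r0c3 r0c4 r1c4 r2c4.
Its cost is 6 + 2 + 6 + 1 + 1 + 6 + 3 = 25.

25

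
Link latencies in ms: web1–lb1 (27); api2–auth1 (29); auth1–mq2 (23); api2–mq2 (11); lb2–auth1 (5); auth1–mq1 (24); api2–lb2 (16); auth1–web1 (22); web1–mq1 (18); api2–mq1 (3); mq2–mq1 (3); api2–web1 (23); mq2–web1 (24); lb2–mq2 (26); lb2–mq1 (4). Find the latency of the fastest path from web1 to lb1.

Routes from web1 to lb1:
web1→lb1: 27
The minimum is 27 ms.

27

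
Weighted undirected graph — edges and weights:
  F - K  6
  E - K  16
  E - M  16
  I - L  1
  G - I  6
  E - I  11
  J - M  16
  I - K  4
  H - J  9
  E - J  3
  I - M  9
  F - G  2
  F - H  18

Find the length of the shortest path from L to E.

12

Some routes from L to E:
L→I→K→E: 1 + 4 + 16 = 21
L→I→M→E: 1 + 9 + 16 = 26
L→I→E: 1 + 11 = 12
Shortest: 12.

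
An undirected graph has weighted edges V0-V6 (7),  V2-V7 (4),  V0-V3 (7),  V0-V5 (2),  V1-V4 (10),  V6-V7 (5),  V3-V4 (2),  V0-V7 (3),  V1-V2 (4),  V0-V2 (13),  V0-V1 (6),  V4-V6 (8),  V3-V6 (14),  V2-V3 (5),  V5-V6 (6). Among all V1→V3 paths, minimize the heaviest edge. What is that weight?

5

Some routes from V1 to V3:
V1 -> V2 -> V3: max(4, 5) = 5
V1 -> V0 -> V5 -> V6 -> V7 -> V2 -> V3: max(6, 2, 6, 5, 4, 5) = 6
V1 -> V0 -> V7 -> V2 -> V3: max(6, 3, 4, 5) = 6
Best route has worst link 5.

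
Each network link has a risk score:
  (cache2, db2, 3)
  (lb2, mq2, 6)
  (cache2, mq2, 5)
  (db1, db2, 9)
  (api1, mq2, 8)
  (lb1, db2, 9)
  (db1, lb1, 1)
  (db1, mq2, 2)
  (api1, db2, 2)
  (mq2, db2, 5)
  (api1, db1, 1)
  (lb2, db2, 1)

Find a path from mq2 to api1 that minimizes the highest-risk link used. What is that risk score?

2

A few of the mq2→api1 routes:
mq2 -> db2 -> api1: max(5, 2) = 5
mq2 -> lb2 -> db2 -> api1: max(6, 1, 2) = 6
mq2 -> cache2 -> db2 -> api1: max(5, 3, 2) = 5
mq2 -> db1 -> api1: max(2, 1) = 2
The minimum achievable maximum is 2.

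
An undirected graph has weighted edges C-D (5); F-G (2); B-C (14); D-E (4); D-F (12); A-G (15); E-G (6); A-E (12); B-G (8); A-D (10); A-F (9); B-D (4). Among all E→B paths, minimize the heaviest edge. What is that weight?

4

A few of the E→B routes:
E - D - A - F - G - B: max(4, 10, 9, 2, 8) = 10
E - G - B: max(6, 8) = 8
E - D - B: max(4, 4) = 4
Smallest bottleneck: 4.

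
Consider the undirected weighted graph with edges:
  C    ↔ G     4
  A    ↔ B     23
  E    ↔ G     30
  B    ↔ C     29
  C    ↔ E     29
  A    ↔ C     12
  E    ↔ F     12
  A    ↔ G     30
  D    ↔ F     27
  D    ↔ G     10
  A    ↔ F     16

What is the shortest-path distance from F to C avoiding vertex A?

Candidate routes:
F → D → G → C: 27 + 10 + 4 = 41
F → E → G → C: 12 + 30 + 4 = 46
F → E → C: 12 + 29 = 41
F → D → G → E → C: 27 + 10 + 30 + 29 = 96
Best route has total 41.

41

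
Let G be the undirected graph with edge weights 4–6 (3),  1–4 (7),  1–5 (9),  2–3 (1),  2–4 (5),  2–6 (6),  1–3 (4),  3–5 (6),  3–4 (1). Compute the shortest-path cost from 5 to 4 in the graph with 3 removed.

Candidate routes:
5→1→4: 9 + 7 = 16
The minimum is 16.

16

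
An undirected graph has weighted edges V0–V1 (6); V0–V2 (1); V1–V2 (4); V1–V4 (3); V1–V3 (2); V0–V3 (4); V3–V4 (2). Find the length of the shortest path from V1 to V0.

5

A few of the V1→V0 routes:
V1-V2-V0: 4 + 1 = 5
V1-V0: 6
V1-V3-V0: 2 + 4 = 6
The minimum is 5.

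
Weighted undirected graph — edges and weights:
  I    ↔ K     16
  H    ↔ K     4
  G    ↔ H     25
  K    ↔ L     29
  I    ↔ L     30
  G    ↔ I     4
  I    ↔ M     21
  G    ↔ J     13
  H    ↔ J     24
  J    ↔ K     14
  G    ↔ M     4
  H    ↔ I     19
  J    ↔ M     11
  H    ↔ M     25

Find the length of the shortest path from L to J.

A few of the L→J routes:
L -> I -> G -> M -> J: 30 + 4 + 4 + 11 = 49
L -> K -> H -> J: 29 + 4 + 24 = 57
L -> K -> J: 29 + 14 = 43
L -> I -> G -> J: 30 + 4 + 13 = 47
Best route has total 43.

43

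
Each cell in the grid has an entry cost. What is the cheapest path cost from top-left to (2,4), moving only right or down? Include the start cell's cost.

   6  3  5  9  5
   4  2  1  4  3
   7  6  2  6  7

Best path: (0,0) (0,1) (1,1) (1,2) (1,3) (1,4) (2,4)
Cost: 6 + 3 + 2 + 1 + 4 + 3 + 7 = 26
For comparison, the top-then-right route costs 38.

26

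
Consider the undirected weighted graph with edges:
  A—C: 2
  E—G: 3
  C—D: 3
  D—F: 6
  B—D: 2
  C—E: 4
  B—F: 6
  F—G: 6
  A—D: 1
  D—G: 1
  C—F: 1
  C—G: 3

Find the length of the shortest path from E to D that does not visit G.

Candidate routes:
E→C→D: 4 + 3 = 7
E→C→F→D: 4 + 1 + 6 = 11
E→C→F→B→D: 4 + 1 + 6 + 2 = 13
E→C→A→D: 4 + 2 + 1 = 7
Best route has total 7.

7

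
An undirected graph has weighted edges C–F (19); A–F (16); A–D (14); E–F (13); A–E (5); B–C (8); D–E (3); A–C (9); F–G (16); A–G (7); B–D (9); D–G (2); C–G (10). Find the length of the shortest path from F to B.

A few of the F→B routes:
F -> A -> G -> D -> B: 16 + 7 + 2 + 9 = 34
F -> E -> D -> B: 13 + 3 + 9 = 25
F -> A -> E -> D -> B: 16 + 5 + 3 + 9 = 33
F -> C -> B: 19 + 8 = 27
F -> A -> C -> B: 16 + 9 + 8 = 33
F -> G -> D -> B: 16 + 2 + 9 = 27
Best route has total 25.

25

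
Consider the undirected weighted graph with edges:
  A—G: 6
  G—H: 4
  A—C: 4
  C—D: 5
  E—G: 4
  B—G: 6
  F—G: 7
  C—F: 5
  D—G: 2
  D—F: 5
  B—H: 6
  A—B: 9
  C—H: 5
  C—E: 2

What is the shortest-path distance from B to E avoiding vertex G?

13

Paths from B to E avoiding G:
B -> A -> C -> E: 9 + 4 + 2 = 15
B -> H -> C -> E: 6 + 5 + 2 = 13
The minimum is 13.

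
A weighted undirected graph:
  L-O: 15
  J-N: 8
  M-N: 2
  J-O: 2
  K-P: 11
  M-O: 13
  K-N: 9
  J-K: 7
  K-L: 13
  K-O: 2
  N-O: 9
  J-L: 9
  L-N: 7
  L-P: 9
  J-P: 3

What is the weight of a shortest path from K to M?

Some routes from K to M:
K - N - M: 9 + 2 = 11
K - O - M: 2 + 13 = 15
K - O - J - N - M: 2 + 2 + 8 + 2 = 14
K - O - N - M: 2 + 9 + 2 = 13
K - J - N - M: 7 + 8 + 2 = 17
K - J - O - N - M: 7 + 2 + 9 + 2 = 20
Shortest: 11.

11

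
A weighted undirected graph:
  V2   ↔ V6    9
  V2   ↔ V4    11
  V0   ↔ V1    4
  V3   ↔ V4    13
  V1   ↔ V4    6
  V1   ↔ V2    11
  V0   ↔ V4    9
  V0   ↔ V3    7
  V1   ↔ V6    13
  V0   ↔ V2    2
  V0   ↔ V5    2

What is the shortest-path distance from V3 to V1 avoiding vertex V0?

Routes from V3 to V1 avoiding V0:
V3 - V4 - V2 - V6 - V1: 13 + 11 + 9 + 13 = 46
V3 - V4 - V1: 13 + 6 = 19
V3 - V4 - V2 - V1: 13 + 11 + 11 = 35
Shortest: 19.

19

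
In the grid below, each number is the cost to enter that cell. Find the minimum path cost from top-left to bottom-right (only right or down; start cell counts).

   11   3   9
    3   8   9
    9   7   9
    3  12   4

42

Cheapest: [0,0]→[0,1]→[1,1]→[2,1]→[2,2]→[3,2]
  11 + 3 + 8 + 7 + 9 + 4 = 42
For comparison, the top-then-right route costs 45.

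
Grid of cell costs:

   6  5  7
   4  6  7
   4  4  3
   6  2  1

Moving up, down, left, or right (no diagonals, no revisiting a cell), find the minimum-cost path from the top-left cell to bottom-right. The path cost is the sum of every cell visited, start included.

21

Take (0,0) -> (1,0) -> (2,0) -> (2,1) -> (3,1) -> (3,2) for a total of 6 + 4 + 4 + 4 + 2 + 1 = 21.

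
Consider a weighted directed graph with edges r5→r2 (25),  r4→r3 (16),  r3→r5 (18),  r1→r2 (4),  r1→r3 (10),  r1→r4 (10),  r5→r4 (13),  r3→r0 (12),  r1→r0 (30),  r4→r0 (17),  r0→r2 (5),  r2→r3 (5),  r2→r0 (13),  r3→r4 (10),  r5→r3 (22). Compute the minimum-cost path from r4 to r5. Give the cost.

34

Paths from r4 to r5:
r4→r0→r2→r3→r5: 17 + 5 + 5 + 18 = 45
r4→r3→r5: 16 + 18 = 34
Best route has total 34.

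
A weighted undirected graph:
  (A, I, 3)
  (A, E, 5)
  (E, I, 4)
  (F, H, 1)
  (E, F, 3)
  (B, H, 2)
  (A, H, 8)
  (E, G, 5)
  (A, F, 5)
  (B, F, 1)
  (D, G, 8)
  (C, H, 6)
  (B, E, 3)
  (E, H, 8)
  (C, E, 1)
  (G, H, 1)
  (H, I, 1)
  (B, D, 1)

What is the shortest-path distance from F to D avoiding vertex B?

10

A few of the F→D routes:
F→H→G→D: 1 + 1 + 8 = 10
F→E→C→H→G→D: 3 + 1 + 6 + 1 + 8 = 19
F→E→I→H→G→D: 3 + 4 + 1 + 1 + 8 = 17
F→E→G→D: 3 + 5 + 8 = 16
F→A→I→H→G→D: 5 + 3 + 1 + 1 + 8 = 18
Best route has total 10.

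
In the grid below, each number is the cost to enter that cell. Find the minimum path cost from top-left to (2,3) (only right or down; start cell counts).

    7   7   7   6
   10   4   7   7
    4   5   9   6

Cheapest: (0,0)→(0,1)→(1,1)→(1,2)→(1,3)→(2,3)
  7 + 7 + 4 + 7 + 7 + 6 = 38

38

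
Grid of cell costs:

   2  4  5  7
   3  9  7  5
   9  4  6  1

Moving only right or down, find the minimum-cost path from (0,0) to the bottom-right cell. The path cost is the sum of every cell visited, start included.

24

Take [0,0]→[0,1]→[0,2]→[0,3]→[1,3]→[2,3] for a total of 2 + 4 + 5 + 7 + 5 + 1 = 24.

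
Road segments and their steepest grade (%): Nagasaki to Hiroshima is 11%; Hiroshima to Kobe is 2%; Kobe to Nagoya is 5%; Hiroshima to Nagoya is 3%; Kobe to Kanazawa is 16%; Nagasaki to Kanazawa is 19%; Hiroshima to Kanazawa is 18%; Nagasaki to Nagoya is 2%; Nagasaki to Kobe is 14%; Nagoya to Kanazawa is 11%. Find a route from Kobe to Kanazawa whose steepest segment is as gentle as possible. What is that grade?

11

Checking several routes:
Kobe -> Hiroshima -> Nagoya -> Kanazawa: max(2, 3, 11) = 11
Kobe -> Nagoya -> Kanazawa: max(5, 11) = 11
Kobe -> Hiroshima -> Nagasaki -> Nagoya -> Kanazawa: max(2, 11, 2, 11) = 11
Best route has worst link 11%.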